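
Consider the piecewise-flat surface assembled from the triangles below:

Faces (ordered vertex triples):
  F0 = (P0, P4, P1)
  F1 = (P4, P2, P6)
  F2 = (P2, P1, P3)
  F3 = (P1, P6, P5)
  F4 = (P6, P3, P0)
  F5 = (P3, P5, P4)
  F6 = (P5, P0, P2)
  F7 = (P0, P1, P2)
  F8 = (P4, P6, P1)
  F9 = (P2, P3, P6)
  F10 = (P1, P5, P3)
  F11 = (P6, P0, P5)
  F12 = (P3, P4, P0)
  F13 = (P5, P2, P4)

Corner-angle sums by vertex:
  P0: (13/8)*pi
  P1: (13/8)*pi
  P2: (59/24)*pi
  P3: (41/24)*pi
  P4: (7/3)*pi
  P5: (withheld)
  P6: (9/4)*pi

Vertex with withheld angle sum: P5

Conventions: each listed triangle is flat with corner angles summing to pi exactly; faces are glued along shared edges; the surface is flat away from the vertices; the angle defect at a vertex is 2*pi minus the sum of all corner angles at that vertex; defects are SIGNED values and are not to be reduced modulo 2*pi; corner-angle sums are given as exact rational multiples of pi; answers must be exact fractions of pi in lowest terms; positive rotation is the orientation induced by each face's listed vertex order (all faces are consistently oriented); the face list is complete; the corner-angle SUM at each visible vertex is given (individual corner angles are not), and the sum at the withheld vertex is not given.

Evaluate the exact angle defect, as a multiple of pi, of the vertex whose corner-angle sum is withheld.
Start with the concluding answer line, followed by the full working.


Answer: defect(P5) = 0

V = 7, E = 21, F = 14; chi = V - E + F = 0
Gauss-Bonnet: total defect = 2*pi*chi = 0; visible defects sum to 0


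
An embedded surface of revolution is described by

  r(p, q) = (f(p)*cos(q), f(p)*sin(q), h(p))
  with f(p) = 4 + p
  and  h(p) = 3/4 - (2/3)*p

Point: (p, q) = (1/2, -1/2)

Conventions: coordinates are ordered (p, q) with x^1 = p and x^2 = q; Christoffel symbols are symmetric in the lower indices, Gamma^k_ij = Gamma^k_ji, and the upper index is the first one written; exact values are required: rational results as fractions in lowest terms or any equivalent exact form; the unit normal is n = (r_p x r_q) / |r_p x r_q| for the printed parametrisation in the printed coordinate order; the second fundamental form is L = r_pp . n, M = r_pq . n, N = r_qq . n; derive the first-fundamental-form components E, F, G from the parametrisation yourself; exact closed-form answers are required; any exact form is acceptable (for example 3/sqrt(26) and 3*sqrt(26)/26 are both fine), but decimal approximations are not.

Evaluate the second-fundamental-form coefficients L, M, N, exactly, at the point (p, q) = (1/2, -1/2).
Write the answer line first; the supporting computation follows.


Answer: L = 0, M = 0, N = -9*sqrt(13)/13

f = 9/2, f' = 1, f'' = 0, h' = -2/3, h'' = 0
E = 13/9, F = 0, G = 81/4; answer radicand W^2 = 13/9
unnormalised second-form numerators: l = 0, m = 0, n = -3; L = l/sqrt(13/9), and similarly M = m/sqrt(W^2), N = n/sqrt(W^2)


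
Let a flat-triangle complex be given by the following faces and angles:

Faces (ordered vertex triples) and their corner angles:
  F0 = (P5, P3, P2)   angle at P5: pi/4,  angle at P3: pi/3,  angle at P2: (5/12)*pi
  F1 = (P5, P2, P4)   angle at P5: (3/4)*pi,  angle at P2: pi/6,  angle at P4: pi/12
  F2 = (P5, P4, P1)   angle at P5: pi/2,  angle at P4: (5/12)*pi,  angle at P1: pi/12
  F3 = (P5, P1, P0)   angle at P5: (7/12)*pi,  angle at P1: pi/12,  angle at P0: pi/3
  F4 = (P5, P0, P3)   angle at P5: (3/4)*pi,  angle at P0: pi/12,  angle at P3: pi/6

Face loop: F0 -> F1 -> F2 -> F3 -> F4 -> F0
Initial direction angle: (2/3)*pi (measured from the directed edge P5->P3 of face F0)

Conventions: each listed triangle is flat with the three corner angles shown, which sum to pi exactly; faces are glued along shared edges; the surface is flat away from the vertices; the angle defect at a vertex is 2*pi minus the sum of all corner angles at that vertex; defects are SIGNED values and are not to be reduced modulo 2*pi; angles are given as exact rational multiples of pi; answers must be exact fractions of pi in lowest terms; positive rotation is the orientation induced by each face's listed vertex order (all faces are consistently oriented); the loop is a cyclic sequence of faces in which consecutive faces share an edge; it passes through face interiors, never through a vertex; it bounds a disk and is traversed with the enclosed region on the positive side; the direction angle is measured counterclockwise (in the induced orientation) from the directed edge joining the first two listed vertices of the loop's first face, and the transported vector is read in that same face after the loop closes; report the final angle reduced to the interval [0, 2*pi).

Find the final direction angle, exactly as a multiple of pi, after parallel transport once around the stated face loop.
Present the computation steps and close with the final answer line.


enclosed vertex P5: corner angles sum to (17/6)*pi, defect = 2*pi - (17/6)*pi = (-5/6)*pi
adding the enclosed defects to the starting angle (mod 2*pi, induced orientation) gives the holonomy
final angle = (2/3)*pi - (5/6)*pi = (11/6)*pi (mod 2*pi)

Answer: final direction angle = (11/6)*pi


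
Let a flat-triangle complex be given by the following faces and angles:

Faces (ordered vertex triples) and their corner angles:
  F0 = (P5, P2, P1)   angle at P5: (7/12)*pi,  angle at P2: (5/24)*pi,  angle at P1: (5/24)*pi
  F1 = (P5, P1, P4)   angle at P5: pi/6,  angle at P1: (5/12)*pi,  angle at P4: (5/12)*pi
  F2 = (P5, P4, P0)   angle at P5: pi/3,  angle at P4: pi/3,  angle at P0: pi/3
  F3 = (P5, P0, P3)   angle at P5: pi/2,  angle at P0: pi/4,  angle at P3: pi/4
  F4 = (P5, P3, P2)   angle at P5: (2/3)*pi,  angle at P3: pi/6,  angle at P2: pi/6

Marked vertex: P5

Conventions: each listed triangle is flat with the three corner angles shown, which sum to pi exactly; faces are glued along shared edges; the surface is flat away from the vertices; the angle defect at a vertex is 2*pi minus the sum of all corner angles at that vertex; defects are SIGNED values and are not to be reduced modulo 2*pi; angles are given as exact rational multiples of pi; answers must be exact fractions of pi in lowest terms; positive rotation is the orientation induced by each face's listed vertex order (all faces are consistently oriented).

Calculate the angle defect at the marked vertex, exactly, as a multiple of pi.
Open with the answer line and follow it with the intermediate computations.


Answer: defect(P5) = -pi/4

Sum of corner angles at P5: (9/4)*pi
defect = 2*pi - (9/4)*pi


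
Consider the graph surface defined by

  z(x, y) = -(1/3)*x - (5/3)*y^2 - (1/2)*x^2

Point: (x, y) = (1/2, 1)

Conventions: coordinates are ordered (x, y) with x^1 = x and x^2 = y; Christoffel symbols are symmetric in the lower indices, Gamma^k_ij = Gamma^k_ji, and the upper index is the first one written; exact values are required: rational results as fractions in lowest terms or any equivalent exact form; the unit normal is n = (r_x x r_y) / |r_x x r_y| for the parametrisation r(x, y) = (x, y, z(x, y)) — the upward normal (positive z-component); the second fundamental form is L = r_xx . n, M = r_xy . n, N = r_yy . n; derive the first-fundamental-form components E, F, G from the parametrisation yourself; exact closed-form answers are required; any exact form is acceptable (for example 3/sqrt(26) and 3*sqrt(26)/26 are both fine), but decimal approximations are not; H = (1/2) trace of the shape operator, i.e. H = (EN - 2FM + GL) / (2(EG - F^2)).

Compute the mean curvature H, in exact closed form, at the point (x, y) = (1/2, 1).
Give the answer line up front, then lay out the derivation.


Answer: H = -1918*sqrt(461)/212521

z_x = -5/6, z_y = -10/3, z_xx = -1, z_xy = 0, z_yy = -10/3
E = 61/36, F = 25/9, G = 109/9; answer radicand W^2 = 461/36
unnormalised second-form numerators: l = -1, m = 0, n = -10/3; L = l/sqrt(461/36), and similarly M = m/sqrt(W^2), N = n/sqrt(W^2)
H = (E*n - 2*F*m + G*l) / (2*(EG - F^2)*sqrt(W^2)); E*n - 2*F*m + G*l = -959/54, EG - F^2 = 461/36, so H = (-959/1383)/sqrt(461/36)


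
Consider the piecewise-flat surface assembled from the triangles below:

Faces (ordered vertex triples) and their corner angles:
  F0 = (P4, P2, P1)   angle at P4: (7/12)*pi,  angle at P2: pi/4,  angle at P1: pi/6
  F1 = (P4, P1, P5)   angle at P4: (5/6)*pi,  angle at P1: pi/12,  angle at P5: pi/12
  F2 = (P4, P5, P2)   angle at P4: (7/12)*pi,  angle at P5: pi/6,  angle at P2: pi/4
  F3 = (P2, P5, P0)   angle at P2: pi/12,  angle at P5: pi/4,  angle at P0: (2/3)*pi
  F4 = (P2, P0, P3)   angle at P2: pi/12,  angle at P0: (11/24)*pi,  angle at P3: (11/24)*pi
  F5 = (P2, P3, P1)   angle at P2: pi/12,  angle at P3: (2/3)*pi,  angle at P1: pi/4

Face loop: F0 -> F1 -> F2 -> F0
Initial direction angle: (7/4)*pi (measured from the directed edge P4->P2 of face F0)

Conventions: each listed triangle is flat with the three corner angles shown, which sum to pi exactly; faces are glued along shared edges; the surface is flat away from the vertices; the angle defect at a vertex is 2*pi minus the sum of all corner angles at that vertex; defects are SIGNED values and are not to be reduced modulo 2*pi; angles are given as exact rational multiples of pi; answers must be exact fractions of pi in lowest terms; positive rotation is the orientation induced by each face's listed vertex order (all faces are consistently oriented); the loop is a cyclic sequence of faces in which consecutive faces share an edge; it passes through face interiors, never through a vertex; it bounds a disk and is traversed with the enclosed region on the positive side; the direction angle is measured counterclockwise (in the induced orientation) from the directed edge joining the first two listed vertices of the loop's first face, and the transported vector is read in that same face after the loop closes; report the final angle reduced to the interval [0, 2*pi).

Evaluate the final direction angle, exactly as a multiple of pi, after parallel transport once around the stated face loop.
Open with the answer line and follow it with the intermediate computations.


Answer: final direction angle = (7/4)*pi

enclosed vertex P4: corner angles sum to 2*pi, defect = 2*pi - 2*pi = 0
final direction = starting direction + enclosed defect total, reduced mod 2*pi (induced orientation)
final angle = (7/4)*pi + 0 = (7/4)*pi (mod 2*pi)


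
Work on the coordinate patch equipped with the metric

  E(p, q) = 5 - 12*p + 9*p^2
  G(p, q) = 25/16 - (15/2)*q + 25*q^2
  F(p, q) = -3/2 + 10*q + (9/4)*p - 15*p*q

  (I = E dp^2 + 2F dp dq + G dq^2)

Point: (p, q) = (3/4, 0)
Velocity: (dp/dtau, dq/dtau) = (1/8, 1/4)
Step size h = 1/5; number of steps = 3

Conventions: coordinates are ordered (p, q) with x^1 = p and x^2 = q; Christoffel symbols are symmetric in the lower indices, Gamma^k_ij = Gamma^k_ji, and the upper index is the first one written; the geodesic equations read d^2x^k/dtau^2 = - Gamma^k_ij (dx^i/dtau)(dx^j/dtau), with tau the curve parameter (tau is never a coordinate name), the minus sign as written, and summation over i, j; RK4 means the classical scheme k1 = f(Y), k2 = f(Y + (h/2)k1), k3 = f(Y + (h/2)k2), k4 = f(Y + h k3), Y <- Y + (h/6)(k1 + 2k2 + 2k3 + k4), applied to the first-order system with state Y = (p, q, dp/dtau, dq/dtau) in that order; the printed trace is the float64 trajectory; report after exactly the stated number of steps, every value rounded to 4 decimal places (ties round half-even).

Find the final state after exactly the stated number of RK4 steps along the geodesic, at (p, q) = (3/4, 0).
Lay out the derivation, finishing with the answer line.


f(Y) = (dp/dtau, dq/dtau, -Gamma^p_ij Y'^i Y'^j, -Gamma^q_ij Y'^i Y'^j) with the Gammas evaluated at the stage position; h = 0.200000; intermediate values shown to 6 dp
step 0: p = 0.7500, q = 0.0000, dp/dtau = 0.1250, dq/dtau = 0.2500
step 1:
  k1: at (p, q) = (0.750000, 0.000000), (dp/dtau, dq/dtau) = (0.125000, 0.250000); Gamma_ppp = 0.461538, Gamma_ppq = 0.000000, Gamma_pqq = -0.769231, Gamma_qpp = 1.384615, Gamma_qpq = 0.000000, Gamma_qqq = -2.307692; k1 = (0.125000, 0.250000, 0.040865, 0.122596)
  k2: at (p, q) = (0.762500, 0.025000), (dp/dtau, dq/dtau) = (0.129087, 0.262260); Gamma_ppp = 0.585428, Gamma_ppq = 0.000000, Gamma_pqq = -0.975713, Gamma_qpp = 1.272669, Gamma_qpq = 0.000000, Gamma_qqq = -2.121116; k2 = (0.129087, 0.262260, 0.057354, 0.124684)
  k3: at (p, q) = (0.762909, 0.026226), (dp/dtau, dq/dtau) = (0.130735, 0.262468); Gamma_ppp = 0.590698, Gamma_ppq = 0.000000, Gamma_pqq = -0.984497, Gamma_qpp = 1.266133, Gamma_qpq = 0.000000, Gamma_qqq = -2.110222; k3 = (0.130735, 0.262468, 0.057726, 0.123732)
  k4: at (p, q) = (0.776147, 0.052494), (dp/dtau, dq/dtau) = (0.136545, 0.274746); Gamma_ppp = 0.732277, Gamma_ppq = 0.000000, Gamma_pqq = -1.220462, Gamma_qpp = 1.086978, Gamma_qpq = 0.000000, Gamma_qqq = -1.811630; k4 = (0.136545, 0.274746, 0.078474, 0.116486)
  Y <- Y + (h/6)(k1 + 2k2 + 2k3 + k4): p = 0.7760, q = 0.0525, dp/dtau = 0.1366, dq/dtau = 0.2745
step 2:
  k1: at (p, q) = (0.776040, 0.052473), (dp/dtau, dq/dtau) = (0.136650, 0.274530); Gamma_ppp = 0.731620, Gamma_ppq = 0.000000, Gamma_pqq = -1.219367, Gamma_qpp = 1.087295, Gamma_qpq = 0.000000, Gamma_qqq = -1.812158; k1 = (0.136650, 0.274530, 0.078238, 0.116274)
  k2: at (p, q) = (0.789705, 0.079926), (dp/dtau, dq/dtau) = (0.144474, 0.286158); Gamma_ppp = 0.879539, Gamma_ppq = 0.000000, Gamma_pqq = -1.465898, Gamma_qpp = 0.834870, Gamma_qpq = 0.000000, Gamma_qqq = -1.391450; k2 = (0.144474, 0.286158, 0.101679, 0.096515)
  k3: at (p, q) = (0.790487, 0.081089), (dp/dtau, dq/dtau) = (0.146818, 0.284182); Gamma_ppp = 0.886753, Gamma_ppq = 0.000000, Gamma_pqq = -1.477922, Gamma_qpp = 0.822520, Gamma_qpq = 0.000000, Gamma_qqq = -1.370867; k3 = (0.146818, 0.284182, 0.100242, 0.092981)
  k4: at (p, q) = (0.805403, 0.109310), (dp/dtau, dq/dtau) = (0.156698, 0.293127); Gamma_ppp = 1.027997, Gamma_ppq = 0.000000, Gamma_pqq = -1.713329, Gamma_qpp = 0.502504, Gamma_qpq = 0.000000, Gamma_qqq = -0.837507; k4 = (0.156698, 0.293127, 0.121973, 0.059623)
  Y <- Y + (h/6)(k1 + 2k2 + 2k3 + k4): p = 0.8052, q = 0.1094, dp/dtau = 0.1568, dq/dtau = 0.2930
step 3:
  k1: at (p, q) = (0.805237, 0.109418), (dp/dtau, dq/dtau) = (0.156785, 0.293027); Gamma_ppp = 1.027304, Gamma_ppq = 0.000000, Gamma_pqq = -1.712174, Gamma_qpp = 0.501430, Gamma_qpq = 0.000000, Gamma_qqq = -0.835717; k1 = (0.156785, 0.293027, 0.121762, 0.059433)
  k2: at (p, q) = (0.820916, 0.138721), (dp/dtau, dq/dtau) = (0.168961, 0.298970); Gamma_ppp = 1.140413, Gamma_ppq = 0.000000, Gamma_pqq = -1.900688, Gamma_qpp = 0.138987, Gamma_qpq = 0.000000, Gamma_qqq = -0.231644; k2 = (0.168961, 0.298970, 0.137333, 0.016737)
  k3: at (p, q) = (0.822133, 0.139315), (dp/dtau, dq/dtau) = (0.170518, 0.294700); Gamma_ppp = 1.146526, Gamma_ppq = 0.000000, Gamma_pqq = -1.910876, Gamma_qpp = 0.131332, Gamma_qpq = 0.000000, Gamma_qqq = -0.218887; k3 = (0.170518, 0.294700, 0.132619, 0.015191)
  k4: at (p, q) = (0.839341, 0.168358), (dp/dtau, dq/dtau) = (0.183309, 0.296065); Gamma_ppp = 1.217185, Gamma_ppq = 0.000000, Gamma_pqq = -2.028641, Gamma_qpp = -0.215677, Gamma_qpq = 0.000000, Gamma_qqq = 0.359462; k4 = (0.183309, 0.296065, 0.136919, -0.024261)
  Y <- Y + (h/6)(k1 + 2k2 + 2k3 + k4): p = 0.8392, q = 0.1686, dp/dtau = 0.1834, dq/dtau = 0.2963

Answer: p = 0.8392, q = 0.1686, dp/dtau = 0.1834, dq/dtau = 0.2963


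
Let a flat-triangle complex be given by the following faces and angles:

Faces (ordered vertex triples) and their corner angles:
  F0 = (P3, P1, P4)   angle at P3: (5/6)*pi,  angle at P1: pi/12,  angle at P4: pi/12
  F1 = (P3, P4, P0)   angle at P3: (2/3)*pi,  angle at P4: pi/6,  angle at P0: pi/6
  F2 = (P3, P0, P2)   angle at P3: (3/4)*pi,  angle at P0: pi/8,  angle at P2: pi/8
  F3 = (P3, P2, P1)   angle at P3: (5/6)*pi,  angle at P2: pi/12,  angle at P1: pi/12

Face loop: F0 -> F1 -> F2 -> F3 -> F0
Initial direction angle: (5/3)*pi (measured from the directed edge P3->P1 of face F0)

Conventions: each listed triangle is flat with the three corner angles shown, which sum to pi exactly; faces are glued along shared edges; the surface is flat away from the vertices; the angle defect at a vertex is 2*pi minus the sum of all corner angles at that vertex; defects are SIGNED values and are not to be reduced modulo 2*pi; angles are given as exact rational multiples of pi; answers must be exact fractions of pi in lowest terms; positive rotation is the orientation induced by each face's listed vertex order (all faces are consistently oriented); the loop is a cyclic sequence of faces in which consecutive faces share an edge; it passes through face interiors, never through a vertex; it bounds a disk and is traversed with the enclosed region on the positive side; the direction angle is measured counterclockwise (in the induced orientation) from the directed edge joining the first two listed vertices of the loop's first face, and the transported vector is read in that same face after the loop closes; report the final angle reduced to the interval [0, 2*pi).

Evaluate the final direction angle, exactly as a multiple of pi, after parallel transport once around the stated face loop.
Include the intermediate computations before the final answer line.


enclosed vertex P3: corner angles sum to (37/12)*pi, defect = 2*pi - (37/12)*pi = (-13/12)*pi
by Gauss-Bonnet the loop rotates the vector by the enclosed defect sum (positive orientation, mod 2*pi)
final angle = (5/3)*pi - (13/12)*pi = (7/12)*pi (mod 2*pi)

Answer: final direction angle = (7/12)*pi


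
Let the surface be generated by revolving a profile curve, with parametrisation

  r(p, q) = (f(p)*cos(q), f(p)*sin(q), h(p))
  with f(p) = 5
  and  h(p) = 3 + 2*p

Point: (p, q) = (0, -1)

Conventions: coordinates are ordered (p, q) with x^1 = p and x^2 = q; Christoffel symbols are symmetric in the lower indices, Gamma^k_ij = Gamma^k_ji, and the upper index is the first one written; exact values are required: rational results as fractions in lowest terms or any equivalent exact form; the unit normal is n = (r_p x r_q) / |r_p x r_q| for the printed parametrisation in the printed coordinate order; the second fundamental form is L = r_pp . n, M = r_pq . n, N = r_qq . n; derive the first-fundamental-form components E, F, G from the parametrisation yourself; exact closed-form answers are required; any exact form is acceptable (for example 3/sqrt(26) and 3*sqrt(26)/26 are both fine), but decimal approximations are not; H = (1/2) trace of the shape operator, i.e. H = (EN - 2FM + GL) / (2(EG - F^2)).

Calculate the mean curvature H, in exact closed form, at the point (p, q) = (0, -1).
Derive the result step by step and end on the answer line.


f = 5, f' = 0, f'' = 0, h' = 2, h'' = 0
E = 4, F = 0, G = 25; answer radicand W^2 = 4
unnormalised second-form numerators: l = 0, m = 0, n = 10; L = l/sqrt(4), and similarly M = m/sqrt(W^2), N = n/sqrt(W^2)
H = (E*n - 2*F*m + G*l) / (2*(EG - F^2)*sqrt(W^2)); E*n - 2*F*m + G*l = 40, EG - F^2 = 100, so H = (1/5)/sqrt(4)

Answer: H = 1/10


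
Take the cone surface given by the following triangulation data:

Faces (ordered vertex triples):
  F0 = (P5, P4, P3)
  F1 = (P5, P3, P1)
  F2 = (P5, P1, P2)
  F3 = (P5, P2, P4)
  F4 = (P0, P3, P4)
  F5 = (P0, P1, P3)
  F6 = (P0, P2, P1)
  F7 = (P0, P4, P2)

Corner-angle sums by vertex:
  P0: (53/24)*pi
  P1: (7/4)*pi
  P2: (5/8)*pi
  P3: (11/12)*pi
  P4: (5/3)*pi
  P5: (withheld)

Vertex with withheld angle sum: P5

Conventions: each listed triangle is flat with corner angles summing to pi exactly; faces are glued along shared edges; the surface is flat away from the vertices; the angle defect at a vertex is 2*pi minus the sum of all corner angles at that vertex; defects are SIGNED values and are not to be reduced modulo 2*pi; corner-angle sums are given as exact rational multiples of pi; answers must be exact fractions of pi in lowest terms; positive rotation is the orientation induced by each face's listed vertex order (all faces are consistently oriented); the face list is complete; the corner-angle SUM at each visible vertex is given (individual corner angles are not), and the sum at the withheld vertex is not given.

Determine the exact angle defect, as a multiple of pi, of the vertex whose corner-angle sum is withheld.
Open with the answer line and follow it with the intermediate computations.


Answer: defect(P5) = (7/6)*pi

V = 6, E = 12, F = 8; chi = V - E + F = 2
Gauss-Bonnet: total defect = 2*pi*chi = 4*pi; visible defects sum to (17/6)*pi


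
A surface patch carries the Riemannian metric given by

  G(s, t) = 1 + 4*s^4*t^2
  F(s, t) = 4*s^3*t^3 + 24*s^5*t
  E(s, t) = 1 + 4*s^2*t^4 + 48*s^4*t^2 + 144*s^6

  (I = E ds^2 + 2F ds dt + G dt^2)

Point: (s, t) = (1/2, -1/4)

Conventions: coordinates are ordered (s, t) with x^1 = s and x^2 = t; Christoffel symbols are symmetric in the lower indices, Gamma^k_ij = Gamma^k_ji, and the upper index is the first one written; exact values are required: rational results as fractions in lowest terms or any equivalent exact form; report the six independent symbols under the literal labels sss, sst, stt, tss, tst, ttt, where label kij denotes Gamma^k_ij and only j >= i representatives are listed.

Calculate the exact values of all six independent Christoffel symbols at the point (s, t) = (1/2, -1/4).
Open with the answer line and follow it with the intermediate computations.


Answer: Gamma_sss = 730/177, Gamma_sst = -40/177, Gamma_stt = 40/177, Gamma_tss = -292/885, Gamma_tst = 16/885, Gamma_ttt = -16/885

E = 881/256, F = -25/128, G = 65/64 at the point
E_s = 1825/64, E_t = -25/16, F_s = -123/64, F_t = 27/32, G_s = 1/8, G_t = -1/8
EG - F^2 = 885/256;  g^inv = (256/885) * [[65/64, 25/128], [25/128, 881/256]]
first-kind symbols [ij,l] = (1/2)(d_i g_jl + d_j g_il - d_l g_ij): [ss,s] = E_s/2 = 1825/128, [ss,t] = F_s - E_t/2 = -73/64, [st,s] = E_t/2 = -25/32, [st,t] = G_s/2 = 1/16, [tt,s] = F_t - G_s/2 = 25/32, [tt,t] = G_t/2 = -1/16
Gamma^s_ij = (G*[ij,s] - F*[ij,t])/(EG - F^2), Gamma^t_ij = (E*[ij,t] - F*[ij,s])/(EG - F^2)


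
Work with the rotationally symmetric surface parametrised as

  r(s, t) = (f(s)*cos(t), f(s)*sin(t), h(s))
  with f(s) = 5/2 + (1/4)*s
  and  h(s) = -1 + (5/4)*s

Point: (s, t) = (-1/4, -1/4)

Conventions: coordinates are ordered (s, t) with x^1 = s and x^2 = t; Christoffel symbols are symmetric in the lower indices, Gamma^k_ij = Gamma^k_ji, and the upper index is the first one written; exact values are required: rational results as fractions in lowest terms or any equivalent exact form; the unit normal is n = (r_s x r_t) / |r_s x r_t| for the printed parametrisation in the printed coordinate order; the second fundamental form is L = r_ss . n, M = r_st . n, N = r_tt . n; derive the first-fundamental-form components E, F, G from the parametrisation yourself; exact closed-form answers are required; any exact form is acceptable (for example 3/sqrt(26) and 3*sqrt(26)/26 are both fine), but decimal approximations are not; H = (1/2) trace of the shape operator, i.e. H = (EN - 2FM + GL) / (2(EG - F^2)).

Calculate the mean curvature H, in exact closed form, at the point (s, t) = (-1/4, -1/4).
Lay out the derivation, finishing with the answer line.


f = 39/16, f' = 1/4, f'' = 0, h' = 5/4, h'' = 0
E = 13/8, F = 0, G = 1521/256; answer radicand W^2 = 13/8
unnormalised second-form numerators: l = 0, m = 0, n = 195/64; L = l/sqrt(13/8), and similarly M = m/sqrt(W^2), N = n/sqrt(W^2)
H = (E*n - 2*F*m + G*l) / (2*(EG - F^2)*sqrt(W^2)); E*n - 2*F*m + G*l = 2535/512, EG - F^2 = 19773/2048, so H = (10/39)/sqrt(13/8)

Answer: H = 20*sqrt(26)/507


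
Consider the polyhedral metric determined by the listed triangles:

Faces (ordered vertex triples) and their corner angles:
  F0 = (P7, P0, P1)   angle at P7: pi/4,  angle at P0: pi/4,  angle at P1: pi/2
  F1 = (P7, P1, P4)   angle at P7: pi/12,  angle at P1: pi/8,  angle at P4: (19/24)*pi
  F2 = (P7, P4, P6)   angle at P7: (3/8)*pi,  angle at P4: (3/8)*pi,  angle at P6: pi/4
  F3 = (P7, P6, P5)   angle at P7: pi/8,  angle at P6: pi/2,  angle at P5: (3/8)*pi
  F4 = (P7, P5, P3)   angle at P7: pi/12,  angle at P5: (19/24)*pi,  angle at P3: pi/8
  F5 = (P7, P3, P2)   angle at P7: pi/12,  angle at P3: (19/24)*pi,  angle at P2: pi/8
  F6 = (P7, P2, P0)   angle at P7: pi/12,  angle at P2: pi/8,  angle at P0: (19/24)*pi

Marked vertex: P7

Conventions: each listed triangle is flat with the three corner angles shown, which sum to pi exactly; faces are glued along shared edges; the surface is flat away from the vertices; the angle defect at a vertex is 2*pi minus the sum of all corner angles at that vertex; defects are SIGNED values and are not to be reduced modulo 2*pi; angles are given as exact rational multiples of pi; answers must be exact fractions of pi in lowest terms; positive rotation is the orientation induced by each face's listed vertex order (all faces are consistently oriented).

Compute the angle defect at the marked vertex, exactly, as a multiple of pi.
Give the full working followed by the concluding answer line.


Sum of corner angles at P7: (13/12)*pi
defect = 2*pi - (13/12)*pi

Answer: defect(P7) = (11/12)*pi


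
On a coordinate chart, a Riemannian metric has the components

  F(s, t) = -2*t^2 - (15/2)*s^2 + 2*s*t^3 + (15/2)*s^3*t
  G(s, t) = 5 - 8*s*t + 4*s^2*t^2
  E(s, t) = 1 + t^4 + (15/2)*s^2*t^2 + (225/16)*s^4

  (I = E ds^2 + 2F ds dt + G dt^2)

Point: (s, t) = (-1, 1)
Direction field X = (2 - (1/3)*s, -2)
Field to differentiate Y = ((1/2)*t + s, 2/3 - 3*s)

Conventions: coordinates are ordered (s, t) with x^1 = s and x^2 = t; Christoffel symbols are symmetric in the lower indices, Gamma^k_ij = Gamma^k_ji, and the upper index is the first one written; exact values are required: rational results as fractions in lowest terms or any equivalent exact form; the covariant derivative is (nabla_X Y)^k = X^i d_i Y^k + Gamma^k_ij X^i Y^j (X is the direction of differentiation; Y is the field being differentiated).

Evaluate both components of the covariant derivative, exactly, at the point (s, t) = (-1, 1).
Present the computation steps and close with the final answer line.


E = 377/16, F = -19, G = 17 at the point
E_s = -285/4, E_t = 19, F_s = 79/2, F_t = -35/2, G_s = -16, G_t = 16
EG - F^2 = 633/16;  g^inv = (16/633) * [[17, 19], [19, 377/16]]
first-kind symbols [ij,l] = (1/2)(d_i g_jl + d_j g_il - d_l g_ij): [ss,s] = E_s/2 = -285/8, [ss,t] = F_s - E_t/2 = 30, [st,s] = E_t/2 = 19/2, [st,t] = G_s/2 = -8, [tt,s] = F_t - G_s/2 = -19/2, [tt,t] = G_t/2 = 8
Gamma^s_ij = (G*[ij,s] - F*[ij,t])/(EG - F^2), Gamma^t_ij = (E*[ij,t] - F*[ij,s])/(EG - F^2)
Gamma_sss = -190/211, Gamma_sst = 152/633, Gamma_stt = -152/633, Gamma_tss = 160/211, Gamma_tst = -128/633, Gamma_ttt = 128/633
X = (7/3, -2), Y = (-1/2, 11/3) at the point

Answer: (nabla_X Y)^s = 36685/5697, (nabla_X Y)^t = -64375/5697


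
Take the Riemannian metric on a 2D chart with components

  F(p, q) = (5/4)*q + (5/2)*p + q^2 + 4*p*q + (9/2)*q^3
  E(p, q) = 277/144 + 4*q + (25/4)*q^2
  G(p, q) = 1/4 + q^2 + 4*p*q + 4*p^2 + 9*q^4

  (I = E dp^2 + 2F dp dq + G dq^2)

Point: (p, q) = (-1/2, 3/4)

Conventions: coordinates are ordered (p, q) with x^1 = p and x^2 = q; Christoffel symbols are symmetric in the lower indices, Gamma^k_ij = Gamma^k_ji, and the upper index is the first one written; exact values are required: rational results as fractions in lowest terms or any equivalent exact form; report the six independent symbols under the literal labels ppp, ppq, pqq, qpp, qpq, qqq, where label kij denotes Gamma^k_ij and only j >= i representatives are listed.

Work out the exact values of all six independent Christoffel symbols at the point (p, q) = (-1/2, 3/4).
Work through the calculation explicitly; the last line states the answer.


E = 4861/576, F = 83/128, G = 809/256 at the point
E_p = 0, E_q = 107/8, F_p = 11/2, F_q = 267/32, G_p = -1, G_q = 235/16
EG - F^2 = 967637/36864;  g^inv = (36864/967637) * [[809/256, -83/128], [-83/128, 4861/576]]
first-kind symbols [ij,l] = (1/2)(d_i g_jl + d_j g_il - d_l g_ij): [pp,p] = E_p/2 = 0, [pp,q] = F_p - E_q/2 = -19/16, [pq,p] = E_q/2 = 107/16, [pq,q] = G_p/2 = -1/2, [qq,p] = F_q - G_p/2 = 283/32, [qq,q] = G_q/2 = 235/32
Gamma^p_ij = (G*[ij,p] - F*[ij,q])/(EG - F^2), Gamma^q_ij = (E*[ij,q] - F*[ij,p])/(EG - F^2)

Answer: Gamma_ppp = 28386/967637, Gamma_ppq = 791019/967637, Gamma_pqq = 155403/175934, Gamma_qpp = -369436/967637, Gamma_qpq = -315410/967637, Gamma_qqq = 188479/87967


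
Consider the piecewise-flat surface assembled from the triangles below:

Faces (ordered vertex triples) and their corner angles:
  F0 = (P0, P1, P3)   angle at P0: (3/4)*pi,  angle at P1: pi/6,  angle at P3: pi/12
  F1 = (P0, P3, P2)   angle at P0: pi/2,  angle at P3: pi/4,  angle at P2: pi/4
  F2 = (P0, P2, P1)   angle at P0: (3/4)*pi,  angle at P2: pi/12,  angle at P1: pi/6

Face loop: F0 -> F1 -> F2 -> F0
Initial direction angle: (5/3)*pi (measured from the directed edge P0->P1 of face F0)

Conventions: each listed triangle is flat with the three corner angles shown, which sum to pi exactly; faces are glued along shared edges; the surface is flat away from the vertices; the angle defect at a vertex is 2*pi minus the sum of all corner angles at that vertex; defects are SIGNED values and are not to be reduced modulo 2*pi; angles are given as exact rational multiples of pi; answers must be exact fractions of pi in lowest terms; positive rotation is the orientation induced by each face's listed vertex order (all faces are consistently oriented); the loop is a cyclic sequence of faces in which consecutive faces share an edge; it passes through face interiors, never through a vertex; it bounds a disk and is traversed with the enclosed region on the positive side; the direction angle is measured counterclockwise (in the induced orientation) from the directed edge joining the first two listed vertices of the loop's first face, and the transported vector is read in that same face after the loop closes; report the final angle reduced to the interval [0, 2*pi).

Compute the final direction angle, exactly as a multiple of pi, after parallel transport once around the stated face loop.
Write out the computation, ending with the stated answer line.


enclosed vertex P0: corner angles sum to 2*pi, defect = 2*pi - 2*pi = 0
holonomy = initial angle + sum of enclosed defects (mod 2*pi), positive in the induced orientation
final angle = (5/3)*pi + 0 = (5/3)*pi (mod 2*pi)

Answer: final direction angle = (5/3)*pi


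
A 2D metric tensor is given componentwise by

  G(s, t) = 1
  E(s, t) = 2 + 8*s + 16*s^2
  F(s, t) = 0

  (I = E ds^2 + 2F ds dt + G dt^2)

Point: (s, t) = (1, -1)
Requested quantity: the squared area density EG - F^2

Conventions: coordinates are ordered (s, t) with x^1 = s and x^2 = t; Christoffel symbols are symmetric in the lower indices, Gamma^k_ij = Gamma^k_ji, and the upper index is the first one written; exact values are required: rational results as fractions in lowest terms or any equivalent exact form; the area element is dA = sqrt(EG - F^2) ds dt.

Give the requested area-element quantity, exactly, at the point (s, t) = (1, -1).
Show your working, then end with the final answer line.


E = 26, F = 0, G = 1; EG - F^2 = 26

Answer: EG - F^2 = 26


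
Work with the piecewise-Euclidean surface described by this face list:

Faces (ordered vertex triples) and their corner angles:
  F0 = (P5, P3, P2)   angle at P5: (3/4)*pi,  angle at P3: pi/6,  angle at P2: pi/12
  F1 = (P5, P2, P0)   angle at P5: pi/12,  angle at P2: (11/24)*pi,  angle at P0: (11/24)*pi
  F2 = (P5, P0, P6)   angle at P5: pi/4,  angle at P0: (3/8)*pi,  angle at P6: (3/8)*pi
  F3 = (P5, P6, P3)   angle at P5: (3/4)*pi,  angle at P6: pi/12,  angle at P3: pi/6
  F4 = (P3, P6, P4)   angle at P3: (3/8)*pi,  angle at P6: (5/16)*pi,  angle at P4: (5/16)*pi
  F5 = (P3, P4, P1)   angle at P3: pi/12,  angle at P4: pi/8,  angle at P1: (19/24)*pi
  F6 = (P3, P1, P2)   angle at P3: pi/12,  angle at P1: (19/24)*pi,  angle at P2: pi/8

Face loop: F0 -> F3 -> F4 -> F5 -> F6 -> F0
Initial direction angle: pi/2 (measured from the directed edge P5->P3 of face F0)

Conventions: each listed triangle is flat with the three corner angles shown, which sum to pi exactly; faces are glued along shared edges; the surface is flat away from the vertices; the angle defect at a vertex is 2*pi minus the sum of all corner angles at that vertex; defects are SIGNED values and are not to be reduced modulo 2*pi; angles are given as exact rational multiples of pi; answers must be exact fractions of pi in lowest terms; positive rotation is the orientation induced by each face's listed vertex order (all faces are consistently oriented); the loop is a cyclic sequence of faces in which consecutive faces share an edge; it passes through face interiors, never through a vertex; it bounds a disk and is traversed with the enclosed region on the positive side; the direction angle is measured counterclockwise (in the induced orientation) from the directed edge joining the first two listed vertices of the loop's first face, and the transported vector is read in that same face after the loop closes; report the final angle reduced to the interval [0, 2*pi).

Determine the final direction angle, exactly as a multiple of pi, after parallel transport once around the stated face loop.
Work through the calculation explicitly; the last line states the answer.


enclosed vertex P3: corner angles sum to (7/8)*pi, defect = 2*pi - (7/8)*pi = (9/8)*pi
final direction = starting direction + enclosed defect total, reduced mod 2*pi (induced orientation)
final angle = pi/2 + (9/8)*pi = (13/8)*pi (mod 2*pi)

Answer: final direction angle = (13/8)*pi


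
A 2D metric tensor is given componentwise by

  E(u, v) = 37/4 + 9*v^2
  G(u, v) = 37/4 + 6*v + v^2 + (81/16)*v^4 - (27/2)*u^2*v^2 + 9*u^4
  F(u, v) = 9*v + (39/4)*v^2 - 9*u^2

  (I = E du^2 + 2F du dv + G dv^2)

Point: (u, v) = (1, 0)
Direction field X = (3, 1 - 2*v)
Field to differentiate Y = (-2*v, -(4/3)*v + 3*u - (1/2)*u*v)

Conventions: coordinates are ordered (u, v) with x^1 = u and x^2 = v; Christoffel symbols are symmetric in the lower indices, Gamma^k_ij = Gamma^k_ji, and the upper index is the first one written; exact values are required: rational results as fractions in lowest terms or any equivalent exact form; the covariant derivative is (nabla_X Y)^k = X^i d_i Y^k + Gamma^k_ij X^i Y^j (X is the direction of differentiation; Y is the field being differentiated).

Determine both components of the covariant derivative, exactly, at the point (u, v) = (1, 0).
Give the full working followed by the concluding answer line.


E = 37/4, F = -9, G = 73/4 at the point
E_u = 0, E_v = 0, F_u = -18, F_v = 9, G_u = 36, G_v = 6
EG - F^2 = 1405/16;  g^inv = (16/1405) * [[73/4, 9], [9, 37/4]]
first-kind symbols [ij,l] = (1/2)(d_i g_jl + d_j g_il - d_l g_ij): [uu,u] = E_u/2 = 0, [uu,v] = F_u - E_v/2 = -18, [uv,u] = E_v/2 = 0, [uv,v] = G_u/2 = 18, [vv,u] = F_v - G_u/2 = -9, [vv,v] = G_v/2 = 3
Gamma^u_ij = (G*[ij,u] - F*[ij,v])/(EG - F^2), Gamma^v_ij = (E*[ij,v] - F*[ij,u])/(EG - F^2)
Gamma_uuu = -2592/1405, Gamma_uuv = 2592/1405, Gamma_uvv = -2196/1405, Gamma_vuu = -2664/1405, Gamma_vuv = 2664/1405, Gamma_vvv = -852/1405
X = (3, 1), Y = (0, 3) at the point

Answer: (nabla_X Y)^u = 2786/281, (nabla_X Y)^v = 37787/1686


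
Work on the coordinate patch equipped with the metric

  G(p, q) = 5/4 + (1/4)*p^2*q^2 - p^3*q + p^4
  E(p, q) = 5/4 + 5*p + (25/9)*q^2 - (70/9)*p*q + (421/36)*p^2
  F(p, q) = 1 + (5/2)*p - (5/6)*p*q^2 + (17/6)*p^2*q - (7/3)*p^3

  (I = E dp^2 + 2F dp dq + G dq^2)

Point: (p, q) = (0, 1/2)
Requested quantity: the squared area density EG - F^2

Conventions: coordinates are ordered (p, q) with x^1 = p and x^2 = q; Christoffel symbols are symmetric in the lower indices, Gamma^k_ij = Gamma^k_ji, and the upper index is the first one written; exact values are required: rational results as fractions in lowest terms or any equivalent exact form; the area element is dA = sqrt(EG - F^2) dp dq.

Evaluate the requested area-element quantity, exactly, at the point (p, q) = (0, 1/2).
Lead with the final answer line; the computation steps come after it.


Answer: EG - F^2 = 103/72

E = 35/18, F = 1, G = 5/4; EG - F^2 = 103/72


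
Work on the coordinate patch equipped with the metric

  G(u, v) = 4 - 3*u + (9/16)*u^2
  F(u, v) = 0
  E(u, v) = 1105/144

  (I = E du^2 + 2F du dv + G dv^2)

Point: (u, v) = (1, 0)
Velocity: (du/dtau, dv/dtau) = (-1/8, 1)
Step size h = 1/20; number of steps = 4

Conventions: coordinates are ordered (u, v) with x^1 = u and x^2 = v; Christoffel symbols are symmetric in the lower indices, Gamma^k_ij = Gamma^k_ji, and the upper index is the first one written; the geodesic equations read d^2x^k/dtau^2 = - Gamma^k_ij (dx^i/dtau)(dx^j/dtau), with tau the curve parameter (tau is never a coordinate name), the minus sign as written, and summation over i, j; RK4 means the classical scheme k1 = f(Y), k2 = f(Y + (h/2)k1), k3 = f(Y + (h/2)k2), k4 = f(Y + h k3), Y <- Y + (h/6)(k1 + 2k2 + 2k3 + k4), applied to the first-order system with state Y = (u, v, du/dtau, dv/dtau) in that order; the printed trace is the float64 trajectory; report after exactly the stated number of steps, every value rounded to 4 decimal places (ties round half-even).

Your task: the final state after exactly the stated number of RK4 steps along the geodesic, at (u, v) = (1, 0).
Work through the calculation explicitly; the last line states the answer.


f(Y) = (du/dtau, dv/dtau, -Gamma^u_ij Y'^i Y'^j, -Gamma^v_ij Y'^i Y'^j) with the Gammas evaluated at the stage position; h = 0.050000; intermediate values shown to 6 dp
step 0: u = 1.0000, v = 0.0000, du/dtau = -0.1250, dv/dtau = 1.0000
step 1:
  k1: at (u, v) = (1.000000, 0.000000), (du/dtau, dv/dtau) = (-0.125000, 1.000000); Gamma_uuu = 0.000000, Gamma_uuv = 0.000000, Gamma_uvv = 0.122172, Gamma_vuu = 0.000000, Gamma_vuv = -0.600000, Gamma_vvv = 0.000000; k1 = (-0.125000, 1.000000, -0.122172, -0.150000)
  k2: at (u, v) = (0.996875, 0.025000), (du/dtau, dv/dtau) = (-0.128054, 0.996250); Gamma_uuu = 0.000000, Gamma_uuv = 0.000000, Gamma_uvv = 0.122401, Gamma_vuu = 0.000000, Gamma_vuv = -0.598877, Gamma_vvv = 0.000000; k2 = (-0.128054, 0.996250, -0.121485, -0.152802)
  k3: at (u, v) = (0.996799, 0.024906), (du/dtau, dv/dtau) = (-0.128037, 0.996180); Gamma_uuu = 0.000000, Gamma_uuv = 0.000000, Gamma_uvv = 0.122407, Gamma_vuu = 0.000000, Gamma_vuv = -0.598850, Gamma_vvv = 0.000000; k3 = (-0.128037, 0.996180, -0.121473, -0.152764)
  k4: at (u, v) = (0.993598, 0.049809), (du/dtau, dv/dtau) = (-0.131074, 0.992362); Gamma_uuu = 0.000000, Gamma_uuv = 0.000000, Gamma_uvv = 0.122641, Gamma_vuu = 0.000000, Gamma_vuv = -0.597704, Gamma_vvv = 0.000000; k4 = (-0.131074, 0.992362, -0.120775, -0.155490)
  Y <- Y + (h/6)(k1 + 2k2 + 2k3 + k4): u = 0.9936, v = 0.0498, du/dtau = -0.1311, dv/dtau = 0.9924
step 2:
  k1: at (u, v) = (0.993598, 0.049810), (du/dtau, dv/dtau) = (-0.131074, 0.992361); Gamma_uuu = 0.000000, Gamma_uuv = 0.000000, Gamma_uvv = 0.122641, Gamma_vuu = 0.000000, Gamma_vuv = -0.597704, Gamma_vvv = 0.000000; k1 = (-0.131074, 0.992361, -0.120775, -0.155490)
  k2: at (u, v) = (0.990321, 0.074619), (du/dtau, dv/dtau) = (-0.134093, 0.988474); Gamma_uuu = 0.000000, Gamma_uuv = 0.000000, Gamma_uvv = 0.122881, Gamma_vuu = 0.000000, Gamma_vuv = -0.596536, Gamma_vvv = 0.000000; k2 = (-0.134093, 0.988474, -0.120065, -0.158139)
  k3: at (u, v) = (0.990246, 0.074522), (du/dtau, dv/dtau) = (-0.134075, 0.988408); Gamma_uuu = 0.000000, Gamma_uuv = 0.000000, Gamma_uvv = 0.122887, Gamma_vuu = 0.000000, Gamma_vuv = -0.596509, Gamma_vvv = 0.000000; k3 = (-0.134075, 0.988408, -0.120054, -0.158100)
  k4: at (u, v) = (0.986894, 0.099231), (du/dtau, dv/dtau) = (-0.137077, 0.984456); Gamma_uuu = 0.000000, Gamma_uuv = 0.000000, Gamma_uvv = 0.123133, Gamma_vuu = 0.000000, Gamma_vuv = -0.595319, Gamma_vvv = 0.000000; k4 = (-0.137077, 0.984456, -0.119335, -0.160672)
  Y <- Y + (h/6)(k1 + 2k2 + 2k3 + k4): u = 0.9869, v = 0.0992, du/dtau = -0.1371, dv/dtau = 0.9845
step 3:
  k1: at (u, v) = (0.986894, 0.099232), (du/dtau, dv/dtau) = (-0.137077, 0.984456); Gamma_uuu = 0.000000, Gamma_uuv = 0.000000, Gamma_uvv = 0.123133, Gamma_vuu = 0.000000, Gamma_vuv = -0.595319, Gamma_vvv = 0.000000; k1 = (-0.137077, 0.984456, -0.119335, -0.160672)
  k2: at (u, v) = (0.983467, 0.123843), (du/dtau, dv/dtau) = (-0.140060, 0.980439); Gamma_uuu = 0.000000, Gamma_uuv = 0.000000, Gamma_uvv = 0.123384, Gamma_vuu = 0.000000, Gamma_vuv = -0.594107, Gamma_vvv = 0.000000; k2 = (-0.140060, 0.980439, -0.118604, -0.163166)
  k3: at (u, v) = (0.983392, 0.123743), (du/dtau, dv/dtau) = (-0.140042, 0.980377); Gamma_uuu = 0.000000, Gamma_uuv = 0.000000, Gamma_uvv = 0.123389, Gamma_vuu = 0.000000, Gamma_vuv = -0.594080, Gamma_vvv = 0.000000; k3 = (-0.140042, 0.980377, -0.118594, -0.163127)
  k4: at (u, v) = (0.979892, 0.148251), (du/dtau, dv/dtau) = (-0.143006, 0.976300); Gamma_uuu = 0.000000, Gamma_uuv = 0.000000, Gamma_uvv = 0.123646, Gamma_vuu = 0.000000, Gamma_vuv = -0.592847, Gamma_vvv = 0.000000; k4 = (-0.143006, 0.976300, -0.117855, -0.165543)
  Y <- Y + (h/6)(k1 + 2k2 + 2k3 + k4): u = 0.9799, v = 0.1483, du/dtau = -0.1430, dv/dtau = 0.9763
step 4:
  k1: at (u, v) = (0.979891, 0.148252), (du/dtau, dv/dtau) = (-0.143007, 0.976299); Gamma_uuu = 0.000000, Gamma_uuv = 0.000000, Gamma_uvv = 0.123646, Gamma_vuu = 0.000000, Gamma_vuv = -0.592847, Gamma_vvv = 0.000000; k1 = (-0.143007, 0.976299, -0.117854, -0.165543)
  k2: at (u, v) = (0.976316, 0.172659), (du/dtau, dv/dtau) = (-0.145953, 0.972161); Gamma_uuu = 0.000000, Gamma_uuv = 0.000000, Gamma_uvv = 0.123908, Gamma_vuu = 0.000000, Gamma_vuv = -0.591593, Gamma_vvv = 0.000000; k2 = (-0.145953, 0.972161, -0.117105, -0.167882)
  k3: at (u, v) = (0.976243, 0.172556), (du/dtau, dv/dtau) = (-0.145934, 0.972102); Gamma_uuu = 0.000000, Gamma_uuv = 0.000000, Gamma_uvv = 0.123913, Gamma_vuu = 0.000000, Gamma_vuv = -0.591568, Gamma_vvv = 0.000000; k3 = (-0.145934, 0.972102, -0.117096, -0.167843)
  k4: at (u, v) = (0.972595, 0.196857), (du/dtau, dv/dtau) = (-0.148861, 0.967907); Gamma_uuu = 0.000000, Gamma_uuv = 0.000000, Gamma_uvv = 0.124181, Gamma_vuu = 0.000000, Gamma_vuv = -0.590294, Gamma_vvv = 0.000000; k4 = (-0.148861, 0.967907, -0.116338, -0.170104)
  Y <- Y + (h/6)(k1 + 2k2 + 2k3 + k4): u = 0.9726, v = 0.1969, du/dtau = -0.1489, dv/dtau = 0.9679

Answer: u = 0.9726, v = 0.1969, du/dtau = -0.1489, dv/dtau = 0.9679
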